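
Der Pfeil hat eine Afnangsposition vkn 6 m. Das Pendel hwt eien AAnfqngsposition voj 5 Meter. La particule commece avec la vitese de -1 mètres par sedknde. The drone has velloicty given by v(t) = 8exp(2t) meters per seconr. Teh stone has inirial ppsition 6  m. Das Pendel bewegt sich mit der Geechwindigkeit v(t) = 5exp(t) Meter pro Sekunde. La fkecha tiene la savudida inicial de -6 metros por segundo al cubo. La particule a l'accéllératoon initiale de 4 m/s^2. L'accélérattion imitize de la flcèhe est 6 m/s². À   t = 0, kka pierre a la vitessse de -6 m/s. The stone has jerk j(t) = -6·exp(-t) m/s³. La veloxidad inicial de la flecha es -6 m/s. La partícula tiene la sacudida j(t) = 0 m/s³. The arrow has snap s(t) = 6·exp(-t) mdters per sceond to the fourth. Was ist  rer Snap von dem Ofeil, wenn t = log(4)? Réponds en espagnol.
Tenemos el snap s(t) = 6·exp(-t). Sustituyendo t = log(4): s(log(4)) = 3/2.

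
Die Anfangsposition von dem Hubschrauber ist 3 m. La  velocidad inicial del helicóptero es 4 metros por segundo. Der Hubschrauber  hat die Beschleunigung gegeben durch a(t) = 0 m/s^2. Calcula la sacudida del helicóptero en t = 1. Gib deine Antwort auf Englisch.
We must differentiate our acceleration equation a(t) = 0 1 time. Differentiating acceleration, we get jerk: j(t) = 0. Using j(t) = 0 and substituting t = 1, we find j = 0.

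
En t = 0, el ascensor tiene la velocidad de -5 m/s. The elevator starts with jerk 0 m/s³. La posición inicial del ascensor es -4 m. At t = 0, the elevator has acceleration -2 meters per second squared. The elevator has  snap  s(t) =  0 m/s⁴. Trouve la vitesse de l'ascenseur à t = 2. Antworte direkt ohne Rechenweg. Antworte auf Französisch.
La vitesse à t = 2 est v = -9.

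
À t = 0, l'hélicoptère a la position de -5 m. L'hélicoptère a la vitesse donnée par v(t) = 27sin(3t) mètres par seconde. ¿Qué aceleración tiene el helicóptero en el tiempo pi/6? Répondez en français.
Nous devons dériver notre équation de la vitesse v(t) = 27·sin(3·t) 1 fois. En prenant d/dt de v(t), nous trouvons a(t) = 81·cos(3·t). De l'équation de l'accélération a(t) = 81·cos(3·t), nous substituons t = pi/6 pour obtenir a = 0.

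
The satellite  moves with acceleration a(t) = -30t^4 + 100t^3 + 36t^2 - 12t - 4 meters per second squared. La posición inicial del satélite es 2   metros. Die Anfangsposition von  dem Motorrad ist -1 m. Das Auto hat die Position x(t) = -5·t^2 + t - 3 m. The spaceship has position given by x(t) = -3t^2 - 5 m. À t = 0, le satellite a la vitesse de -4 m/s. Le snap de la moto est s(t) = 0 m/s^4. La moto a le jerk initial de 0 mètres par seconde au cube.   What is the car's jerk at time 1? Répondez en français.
Nous devons dériver notre équation de la position x(t) = -5·t^2 + t - 3 3 fois. En dérivant la position, nous obtenons la vitesse: v(t) = 1 - 10·t. En dérivant la vitesse, nous obtenons l'accélération: a(t) = -10. En prenant d/dt de a(t), nous trouvons j(t) = 0. Nous avons le jerk j(t) = 0. En substituant t = 1: j(1) = 0.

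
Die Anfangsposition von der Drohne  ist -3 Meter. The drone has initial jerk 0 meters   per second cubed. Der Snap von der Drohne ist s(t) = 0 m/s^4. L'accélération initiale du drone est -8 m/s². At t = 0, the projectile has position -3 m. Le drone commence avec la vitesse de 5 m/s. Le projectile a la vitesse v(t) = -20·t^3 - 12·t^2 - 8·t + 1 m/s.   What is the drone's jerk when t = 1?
Starting from snap s(t) = 0, we take 1 integral. The antiderivative of snap, with j(0) = 0, gives jerk: j(t) = 0. Using j(t) = 0 and substituting t = 1, we find j = 0.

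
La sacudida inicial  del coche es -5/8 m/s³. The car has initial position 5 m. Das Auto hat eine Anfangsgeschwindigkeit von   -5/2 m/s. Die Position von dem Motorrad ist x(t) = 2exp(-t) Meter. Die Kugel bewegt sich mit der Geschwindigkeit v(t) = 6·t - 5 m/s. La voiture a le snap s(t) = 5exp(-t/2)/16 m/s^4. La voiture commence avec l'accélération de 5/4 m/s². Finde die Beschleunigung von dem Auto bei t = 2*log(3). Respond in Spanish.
Necesitamos integrar nuestra ecuación del snap s(t) = 5·exp(-t/2)/16 2 veces. La integral del snap es la sacudida. Usando j(0) = -5/8, obtenemos j(t) = -5·exp(-t/2)/8. La integral de la sacudida, con a(0) = 5/4, da la aceleración: a(t) = 5·exp(-t/2)/4. De la ecuación de la aceleración a(t) = 5·exp(-t/2)/4, sustituimos t = 2*log(3) para obtener a = 5/12.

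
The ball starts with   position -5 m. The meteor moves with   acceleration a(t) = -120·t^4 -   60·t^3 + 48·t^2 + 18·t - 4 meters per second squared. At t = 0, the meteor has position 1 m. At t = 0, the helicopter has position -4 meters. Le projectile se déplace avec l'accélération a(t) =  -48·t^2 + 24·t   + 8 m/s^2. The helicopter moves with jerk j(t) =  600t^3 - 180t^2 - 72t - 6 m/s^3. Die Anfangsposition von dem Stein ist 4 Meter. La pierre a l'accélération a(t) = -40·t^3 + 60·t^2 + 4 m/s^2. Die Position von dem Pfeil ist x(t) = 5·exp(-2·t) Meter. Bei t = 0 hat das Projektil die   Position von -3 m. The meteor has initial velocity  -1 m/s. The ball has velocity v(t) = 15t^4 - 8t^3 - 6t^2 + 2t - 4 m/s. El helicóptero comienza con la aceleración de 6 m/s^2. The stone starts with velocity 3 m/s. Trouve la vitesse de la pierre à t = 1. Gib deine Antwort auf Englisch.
We need to integrate our acceleration equation a(t) = -40·t^3 + 60·t^2 + 4 1 time. Taking ∫a(t)dt and applying v(0) = 3, we find v(t) = -10·t^4 + 20·t^3 + 4·t + 3. From the given velocity equation v(t) = -10·t^4 + 20·t^3 + 4·t + 3, we substitute t = 1 to get v = 17.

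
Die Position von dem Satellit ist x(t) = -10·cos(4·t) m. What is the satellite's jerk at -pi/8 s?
Starting from position x(t) = -10·cos(4·t), we take 3 derivatives. The derivative of position gives velocity: v(t) = 40·sin(4·t). Differentiating velocity, we get acceleration: a(t) = 160·cos(4·t). The derivative of acceleration gives jerk: j(t) = -640·sin(4·t). We have jerk j(t) = -640·sin(4·t). Substituting t = -pi/8: j(-pi/8) = 640.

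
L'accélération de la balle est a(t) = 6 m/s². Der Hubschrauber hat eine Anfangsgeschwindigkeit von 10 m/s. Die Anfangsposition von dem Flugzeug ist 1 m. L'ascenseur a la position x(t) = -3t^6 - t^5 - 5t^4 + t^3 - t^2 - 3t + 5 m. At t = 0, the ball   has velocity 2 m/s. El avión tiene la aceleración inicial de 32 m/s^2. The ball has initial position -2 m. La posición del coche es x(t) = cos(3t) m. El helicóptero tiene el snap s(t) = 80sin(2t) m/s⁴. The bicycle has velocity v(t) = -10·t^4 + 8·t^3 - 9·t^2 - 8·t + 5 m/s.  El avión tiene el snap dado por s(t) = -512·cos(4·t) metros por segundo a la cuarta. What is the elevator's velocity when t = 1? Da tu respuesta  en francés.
Nous devons dériver notre équation de la position x(t) = -3·t^6 - t^5 - 5·t^4 + t^3 - t^2 - 3·t + 5 1 fois. En prenant d/dt de x(t), nous trouvons v(t) = -18·t^5 - 5·t^4 - 20·t^3 + 3·t^2 - 2·t - 3. Nous avons la vitesse v(t) = -18·t^5 - 5·t^4 - 20·t^3 + 3·t^2 - 2·t - 3. En substituant t = 1: v(1) = -45.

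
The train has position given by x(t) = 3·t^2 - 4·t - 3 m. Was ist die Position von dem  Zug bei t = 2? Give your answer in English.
We have position x(t) = 3·t^2 - 4·t - 3. Substituting t = 2: x(2) = 1.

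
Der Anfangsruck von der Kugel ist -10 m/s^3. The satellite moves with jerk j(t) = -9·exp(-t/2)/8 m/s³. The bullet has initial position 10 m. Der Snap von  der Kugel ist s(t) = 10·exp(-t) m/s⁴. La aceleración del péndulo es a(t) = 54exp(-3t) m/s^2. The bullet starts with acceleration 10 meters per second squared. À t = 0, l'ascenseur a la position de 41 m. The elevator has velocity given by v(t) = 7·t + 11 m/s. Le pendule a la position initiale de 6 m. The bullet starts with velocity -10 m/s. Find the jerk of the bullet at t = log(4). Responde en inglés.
To solve this, we need to take 1 integral of our snap equation s(t) = 10·exp(-t). The integral of snap is jerk. Using j(0) = -10, we get j(t) = -10·exp(-t). Using j(t) = -10·exp(-t) and substituting t = log(4), we find j = -5/2.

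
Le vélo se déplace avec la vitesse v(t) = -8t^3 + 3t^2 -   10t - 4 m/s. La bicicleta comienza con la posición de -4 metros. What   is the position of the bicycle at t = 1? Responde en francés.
Nous devons intégrer notre équation de la vitesse v(t) = -8·t^3 + 3·t^2 - 10·t - 4 1 fois. En prenant ∫v(t)dt et en appliquant x(0) = -4, nous trouvons x(t) = -2·t^4 + t^3 - 5·t^2 - 4·t - 4. De l'équation de la position x(t) = -2·t^4 + t^3 - 5·t^2 - 4·t - 4, nous substituons t = 1 pour obtenir x = -14.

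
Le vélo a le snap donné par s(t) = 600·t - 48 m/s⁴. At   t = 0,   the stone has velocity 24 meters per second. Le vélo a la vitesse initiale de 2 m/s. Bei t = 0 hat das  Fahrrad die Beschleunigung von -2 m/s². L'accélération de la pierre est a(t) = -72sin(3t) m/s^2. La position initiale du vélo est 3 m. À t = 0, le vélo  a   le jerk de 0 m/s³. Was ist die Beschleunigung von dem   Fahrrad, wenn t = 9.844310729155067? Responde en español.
Necesitamos integrar nuestra ecuación del snap s(t) = 600·t - 48 2 veces. Tomando ∫s(t)dt y aplicando j(0) = 0, encontramos j(t) = 12·t·(25·t - 4). La integral de la sacudida, con a(0) = -2, da la aceleración: a(t) = 100·t^3 - 24·t^2 - 2. De la ecuación de la aceleración a(t) = 100·t^3 - 24·t^2 - 2, sustituimos t = 9.844310729155067 para obtener a = 93073.8110547047.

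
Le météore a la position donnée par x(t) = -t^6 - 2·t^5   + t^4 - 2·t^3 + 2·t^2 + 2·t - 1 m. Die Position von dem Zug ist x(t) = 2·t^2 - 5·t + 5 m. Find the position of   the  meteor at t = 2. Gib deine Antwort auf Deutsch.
Wir haben die Position x(t) = -t^6 - 2·t^5 + t^4 - 2·t^3 + 2·t^2 + 2·t - 1. Durch Einsetzen von t = 2: x(2) = -117.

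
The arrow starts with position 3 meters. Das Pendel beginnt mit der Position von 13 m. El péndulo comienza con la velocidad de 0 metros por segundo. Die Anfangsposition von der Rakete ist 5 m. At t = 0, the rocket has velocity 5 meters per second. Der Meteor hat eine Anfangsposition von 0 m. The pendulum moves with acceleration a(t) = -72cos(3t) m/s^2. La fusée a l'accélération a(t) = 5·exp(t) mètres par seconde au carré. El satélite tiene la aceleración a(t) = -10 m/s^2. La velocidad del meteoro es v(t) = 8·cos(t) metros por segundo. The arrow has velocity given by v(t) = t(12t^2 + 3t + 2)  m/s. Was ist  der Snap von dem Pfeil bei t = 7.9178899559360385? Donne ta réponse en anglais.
Starting from velocity v(t) = t·(12·t^2 + 3·t + 2), we take 3 derivatives. Differentiating velocity, we get acceleration: a(t) = 12·t^2 + t·(24·t + 3) + 3·t + 2. The derivative of acceleration gives jerk: j(t) = 72·t + 6. Differentiating jerk, we get snap: s(t) = 72. We have snap s(t) = 72. Substituting t = 7.9178899559360385: s(7.9178899559360385) = 72.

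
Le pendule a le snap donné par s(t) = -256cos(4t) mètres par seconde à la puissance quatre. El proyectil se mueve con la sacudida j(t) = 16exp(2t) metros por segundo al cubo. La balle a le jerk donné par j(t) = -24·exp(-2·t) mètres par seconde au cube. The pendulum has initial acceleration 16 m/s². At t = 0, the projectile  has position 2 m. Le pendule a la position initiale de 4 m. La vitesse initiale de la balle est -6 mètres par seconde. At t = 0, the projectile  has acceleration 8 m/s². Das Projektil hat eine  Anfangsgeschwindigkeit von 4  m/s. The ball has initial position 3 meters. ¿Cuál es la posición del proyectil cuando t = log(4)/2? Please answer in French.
Nous devons trouver la primitive de notre équation du jerk j(t) = 16·exp(2·t) 3 fois. En prenant ∫j(t)dt et en appliquant a(0) = 8, nous trouvons a(t) = 8·exp(2·t). La primitive de l'accélération, avec v(0) = 4, donne la vitesse: v(t) = 4·exp(2·t). En intégrant la vitesse et en utilisant la condition initiale x(0) = 2, nous obtenons x(t) = 2·exp(2·t). De l'équation de la position x(t) = 2·exp(2·t), nous substituons t = log(4)/2 pour obtenir x = 8.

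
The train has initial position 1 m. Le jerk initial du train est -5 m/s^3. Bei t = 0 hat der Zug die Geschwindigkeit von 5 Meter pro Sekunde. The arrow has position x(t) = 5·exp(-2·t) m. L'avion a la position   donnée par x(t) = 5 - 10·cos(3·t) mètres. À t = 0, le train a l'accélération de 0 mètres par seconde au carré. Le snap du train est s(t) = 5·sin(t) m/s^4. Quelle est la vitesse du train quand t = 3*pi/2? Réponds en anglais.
To find the answer, we compute 3 antiderivatives of s(t) = 5·sin(t). The antiderivative of snap is jerk. Using j(0) = -5, we get j(t) = -5·cos(t). Finding the integral of j(t) and using a(0) = 0: a(t) = -5·sin(t). The integral of acceleration, with v(0) = 5, gives velocity: v(t) = 5·cos(t). From the given velocity equation v(t) = 5·cos(t), we substitute t = 3*pi/2 to get v = 0.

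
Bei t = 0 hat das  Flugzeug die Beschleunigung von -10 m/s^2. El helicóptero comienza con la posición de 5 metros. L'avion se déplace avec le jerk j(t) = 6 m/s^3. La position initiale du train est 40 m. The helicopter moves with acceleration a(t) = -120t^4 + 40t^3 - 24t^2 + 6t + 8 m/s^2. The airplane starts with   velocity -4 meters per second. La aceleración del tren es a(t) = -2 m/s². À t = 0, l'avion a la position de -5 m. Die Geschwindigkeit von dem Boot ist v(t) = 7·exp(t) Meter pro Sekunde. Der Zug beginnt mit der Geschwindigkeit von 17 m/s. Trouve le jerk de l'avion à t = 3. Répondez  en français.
Nous avons le jerk j(t) = 6. En substituant t = 3: j(3) = 6.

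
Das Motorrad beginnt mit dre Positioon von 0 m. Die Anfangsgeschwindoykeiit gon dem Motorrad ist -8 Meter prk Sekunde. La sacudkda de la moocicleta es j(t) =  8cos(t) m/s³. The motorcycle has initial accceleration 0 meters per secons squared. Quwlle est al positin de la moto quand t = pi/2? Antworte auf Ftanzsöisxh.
Nous devons trouver l'intégrale de notre équation du jerk j(t) = 8·cos(t) 3 fois. L'intégrale du jerk est l'accélération. En utilisant a(0) = 0, nous obtenons a(t) = 8·sin(t). La primitive de l'accélération, avec v(0) = -8, donne la vitesse: v(t) = -8·cos(t). L'intégrale de la vitesse est la position. En utilisant x(0) = 0, nous obtenons x(t) = -8·sin(t). En utilisant x(t) = -8·sin(t) et en substituant t = pi/2, nous trouvons x = -8.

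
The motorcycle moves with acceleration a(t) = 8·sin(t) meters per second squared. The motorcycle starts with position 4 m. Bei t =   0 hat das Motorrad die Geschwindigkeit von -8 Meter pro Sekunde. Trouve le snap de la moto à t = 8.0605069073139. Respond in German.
Wir müssen unsere Gleichung für die Beschleunigung a(t) = 8·sin(t) 2-mal ableiten. Durch Ableiten von der Beschleunigung erhalten wir den Ruck: j(t) = 8·cos(t). Die Ableitung von dem Ruck ergibt den Snap: s(t) = -8·sin(t). Mit s(t) = -8·sin(t) und Einsetzen von t = 8.0605069073139, finden wir s = -7.82999480164666.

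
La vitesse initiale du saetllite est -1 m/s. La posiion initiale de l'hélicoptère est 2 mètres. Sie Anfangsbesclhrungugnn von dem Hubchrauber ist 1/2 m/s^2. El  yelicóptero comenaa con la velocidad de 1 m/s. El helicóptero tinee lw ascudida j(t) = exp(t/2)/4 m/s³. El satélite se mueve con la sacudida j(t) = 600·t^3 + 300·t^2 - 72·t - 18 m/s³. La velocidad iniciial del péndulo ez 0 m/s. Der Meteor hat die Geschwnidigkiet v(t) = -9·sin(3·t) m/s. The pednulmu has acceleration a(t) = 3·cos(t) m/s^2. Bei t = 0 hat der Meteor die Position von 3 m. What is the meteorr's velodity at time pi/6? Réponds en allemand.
Aus der Gleichung für die Geschwindigkeit v(t) = -9·sin(3·t), setzen wir t = pi/6 ein und erhalten v = -9.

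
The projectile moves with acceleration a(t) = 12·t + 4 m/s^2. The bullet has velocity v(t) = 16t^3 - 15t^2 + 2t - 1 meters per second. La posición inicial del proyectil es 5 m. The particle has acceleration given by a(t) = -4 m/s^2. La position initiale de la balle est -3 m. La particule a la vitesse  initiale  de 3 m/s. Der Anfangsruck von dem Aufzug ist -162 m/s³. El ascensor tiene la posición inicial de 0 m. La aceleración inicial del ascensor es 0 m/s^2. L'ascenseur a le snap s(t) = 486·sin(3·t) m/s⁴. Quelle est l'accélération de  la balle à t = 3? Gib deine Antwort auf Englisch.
To solve this, we need to take 1 derivative of our velocity equation v(t) = 16·t^3 - 15·t^2 + 2·t - 1. Taking d/dt of v(t), we find a(t) = 48·t^2 - 30·t + 2. Using a(t) = 48·t^2 - 30·t + 2 and substituting t = 3, we find a = 344.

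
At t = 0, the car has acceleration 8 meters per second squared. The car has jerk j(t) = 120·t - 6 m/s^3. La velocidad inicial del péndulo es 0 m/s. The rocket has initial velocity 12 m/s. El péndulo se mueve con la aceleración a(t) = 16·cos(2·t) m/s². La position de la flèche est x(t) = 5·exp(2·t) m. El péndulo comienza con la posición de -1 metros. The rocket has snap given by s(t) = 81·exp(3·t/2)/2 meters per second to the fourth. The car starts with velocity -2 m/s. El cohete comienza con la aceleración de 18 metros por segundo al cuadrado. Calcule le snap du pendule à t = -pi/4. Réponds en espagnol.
Debemos derivar nuestra ecuación de la aceleración a(t) = 16·cos(2·t) 2 veces. La derivada de la aceleración da la sacudida: j(t) = -32·sin(2·t). Derivando la sacudida, obtenemos el snap: s(t) = -64·cos(2·t). De la ecuación del snap s(t) = -64·cos(2·t), sustituimos t = -pi/4 para obtener s = 0.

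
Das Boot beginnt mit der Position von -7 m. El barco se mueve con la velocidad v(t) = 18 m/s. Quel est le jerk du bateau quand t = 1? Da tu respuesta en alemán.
Wir müssen unsere Gleichung für die Geschwindigkeit v(t) = 18 2-mal ableiten. Mit d/dt von v(t) finden wir a(t) = 0. Die Ableitung von der Beschleunigung ergibt den Ruck: j(t) = 0. Mit j(t) = 0 und Einsetzen von t = 1, finden wir j = 0.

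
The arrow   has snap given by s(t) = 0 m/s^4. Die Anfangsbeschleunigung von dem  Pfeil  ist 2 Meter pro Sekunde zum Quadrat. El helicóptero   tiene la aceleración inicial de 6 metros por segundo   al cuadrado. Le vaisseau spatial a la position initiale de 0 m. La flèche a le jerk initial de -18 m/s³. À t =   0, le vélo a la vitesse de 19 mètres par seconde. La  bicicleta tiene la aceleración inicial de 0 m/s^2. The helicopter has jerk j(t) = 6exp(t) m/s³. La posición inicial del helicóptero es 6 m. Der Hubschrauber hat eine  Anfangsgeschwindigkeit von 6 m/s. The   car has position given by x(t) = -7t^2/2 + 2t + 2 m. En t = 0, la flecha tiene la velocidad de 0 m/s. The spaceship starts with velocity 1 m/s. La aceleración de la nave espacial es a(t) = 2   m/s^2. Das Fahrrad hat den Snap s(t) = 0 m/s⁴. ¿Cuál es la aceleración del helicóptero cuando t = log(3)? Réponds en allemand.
Wir müssen unsere Gleichung für den Ruck j(t) = 6·exp(t) 1-mal integrieren. Das Integral von dem Ruck, mit a(0) = 6, ergibt die Beschleunigung: a(t) = 6·exp(t). Mit a(t) = 6·exp(t) und Einsetzen von t = log(3), finden wir a = 18.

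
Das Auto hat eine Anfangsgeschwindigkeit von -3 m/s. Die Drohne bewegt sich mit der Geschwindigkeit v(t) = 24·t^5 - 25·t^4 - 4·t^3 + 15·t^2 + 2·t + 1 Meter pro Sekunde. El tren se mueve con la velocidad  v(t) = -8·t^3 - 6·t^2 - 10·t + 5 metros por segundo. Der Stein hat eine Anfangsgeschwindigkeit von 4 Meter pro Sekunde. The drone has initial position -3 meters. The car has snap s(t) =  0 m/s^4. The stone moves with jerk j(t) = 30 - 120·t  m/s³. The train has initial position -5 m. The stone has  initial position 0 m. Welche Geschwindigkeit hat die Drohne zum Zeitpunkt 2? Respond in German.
Wir haben die Geschwindigkeit v(t) = 24·t^5 - 25·t^4 - 4·t^3 + 15·t^2 + 2·t + 1. Durch Einsetzen von t = 2: v(2) = 401.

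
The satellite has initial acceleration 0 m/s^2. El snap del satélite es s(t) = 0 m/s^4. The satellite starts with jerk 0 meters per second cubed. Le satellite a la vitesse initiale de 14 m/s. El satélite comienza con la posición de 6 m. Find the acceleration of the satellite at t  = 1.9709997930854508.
To solve this, we need to take 2 integrals of our snap equation s(t) = 0. The antiderivative of snap is jerk. Using j(0) = 0, we get j(t) = 0. Finding the integral of j(t) and using a(0) = 0: a(t) = 0. Using a(t) = 0 and substituting t = 1.9709997930854508, we find a = 0.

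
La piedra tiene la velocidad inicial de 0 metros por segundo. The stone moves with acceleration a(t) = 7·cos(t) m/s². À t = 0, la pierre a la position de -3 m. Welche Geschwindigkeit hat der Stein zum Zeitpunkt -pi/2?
Um dies zu lösen, müssen wir 1 Stammfunktion unserer Gleichung für die Beschleunigung a(t) = 7·cos(t) finden. Durch Integration von der Beschleunigung und Verwendung der Anfangsbedingung v(0) = 0, erhalten wir v(t) = 7·sin(t). Wir haben die Geschwindigkeit v(t) = 7·sin(t). Durch Einsetzen von t = -pi/2: v(-pi/2) = -7.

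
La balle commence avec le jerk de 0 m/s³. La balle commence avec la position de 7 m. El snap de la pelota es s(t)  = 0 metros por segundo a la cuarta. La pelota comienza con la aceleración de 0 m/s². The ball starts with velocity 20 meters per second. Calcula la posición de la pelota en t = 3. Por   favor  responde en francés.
En partant du snap s(t) = 0, nous prenons 4 primitives. En intégrant le snap et en utilisant la condition initiale j(0) = 0, nous obtenons j(t) = 0. En intégrant le jerk et en utilisant la condition initiale a(0) = 0, nous obtenons a(t) = 0. En intégrant l'accélération et en utilisant la condition initiale v(0) = 20, nous obtenons v(t) = 20. La primitive de la vitesse, avec x(0) = 7, donne la position: x(t) = 20·t + 7. Nous avons la position x(t) = 20·t + 7. En substituant t = 3: x(3) = 67.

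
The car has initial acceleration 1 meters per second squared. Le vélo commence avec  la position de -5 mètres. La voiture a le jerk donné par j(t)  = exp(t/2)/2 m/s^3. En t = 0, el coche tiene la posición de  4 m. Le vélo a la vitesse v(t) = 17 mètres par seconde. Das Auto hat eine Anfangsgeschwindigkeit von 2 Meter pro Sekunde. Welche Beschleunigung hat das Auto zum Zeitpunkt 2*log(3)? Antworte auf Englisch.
To solve this, we need to take 1 antiderivative of our jerk equation j(t) = exp(t/2)/2. The antiderivative of jerk is acceleration. Using a(0) = 1, we get a(t) = exp(t/2). We have acceleration a(t) = exp(t/2). Substituting t = 2*log(3): a(2*log(3)) = 3.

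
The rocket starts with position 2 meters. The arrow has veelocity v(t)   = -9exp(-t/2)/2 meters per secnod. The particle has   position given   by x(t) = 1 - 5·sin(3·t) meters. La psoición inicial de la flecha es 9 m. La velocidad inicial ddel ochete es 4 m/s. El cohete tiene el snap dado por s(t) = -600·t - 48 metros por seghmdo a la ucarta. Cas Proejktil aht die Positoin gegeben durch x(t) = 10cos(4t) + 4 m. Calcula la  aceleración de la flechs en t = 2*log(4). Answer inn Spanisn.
Debemos derivar nuestra ecuación de la velocidad v(t) = -9·exp(-t/2)/2 1 vez. La derivada de la velocidad da la aceleración: a(t) = 9·exp(-t/2)/4. De la ecuación de la aceleración a(t) = 9·exp(-t/2)/4, sustituimos t = 2*log(4) para obtener a = 9/16.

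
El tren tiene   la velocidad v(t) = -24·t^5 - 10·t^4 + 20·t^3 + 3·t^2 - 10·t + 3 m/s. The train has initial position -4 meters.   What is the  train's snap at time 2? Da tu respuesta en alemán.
Wir müssen unsere Gleichung für die Geschwindigkeit v(t) = -24·t^5 - 10·t^4 + 20·t^3 + 3·t^2 - 10·t + 3 3-mal ableiten. Durch Ableiten von der Geschwindigkeit erhalten wir die Beschleunigung: a(t) = -120·t^4 - 40·t^3 + 60·t^2 + 6·t - 10. Die Ableitung von der Beschleunigung ergibt den Ruck: j(t) = -480·t^3 - 120·t^2 + 120·t + 6. Mit d/dt von j(t) finden wir s(t) = -1440·t^2 - 240·t + 120. Wir haben den Snap s(t) = -1440·t^2 - 240·t + 120. Durch Einsetzen von t = 2: s(2) = -6120.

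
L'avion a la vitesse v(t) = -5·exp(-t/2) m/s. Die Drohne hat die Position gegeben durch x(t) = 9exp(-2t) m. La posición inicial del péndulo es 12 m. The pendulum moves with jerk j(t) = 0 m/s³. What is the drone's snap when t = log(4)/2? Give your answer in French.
Nous devons dériver notre équation de la position x(t) = 9·exp(-2·t) 4 fois. En dérivant la position, nous obtenons la vitesse: v(t) = -18·exp(-2·t). En dérivant la vitesse, nous obtenons l'accélération: a(t) = 36·exp(-2·t). En prenant d/dt de a(t), nous trouvons j(t) = -72·exp(-2·t). En dérivant le jerk, nous obtenons le snap: s(t) = 144·exp(-2·t). En utilisant s(t) = 144·exp(-2·t) et en substituant t = log(4)/2, nous trouvons s = 36.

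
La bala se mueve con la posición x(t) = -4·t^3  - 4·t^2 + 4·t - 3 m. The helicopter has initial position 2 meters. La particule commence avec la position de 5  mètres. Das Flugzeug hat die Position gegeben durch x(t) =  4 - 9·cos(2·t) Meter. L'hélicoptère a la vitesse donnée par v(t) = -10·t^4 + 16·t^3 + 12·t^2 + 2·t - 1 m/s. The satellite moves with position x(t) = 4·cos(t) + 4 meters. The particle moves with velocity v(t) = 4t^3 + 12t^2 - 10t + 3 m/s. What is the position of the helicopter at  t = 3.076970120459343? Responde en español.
Para resolver esto, necesitamos tomar 1 integral de nuestra ecuación de la velocidad v(t) = -10·t^4 + 16·t^3 + 12·t^2 + 2·t - 1. Integrando la velocidad y usando la condición inicial x(0) = 2, obtenemos x(t) = -2·t^5 + 4·t^4 + 4·t^3 + t^2 - t + 2. Tenemos la posición x(t) = -2·t^5 + 4·t^4 + 4·t^3 + t^2 - t + 2. Sustituyendo t = 3.076970120459343: x(3.076970120459343) = -68.1566707488872.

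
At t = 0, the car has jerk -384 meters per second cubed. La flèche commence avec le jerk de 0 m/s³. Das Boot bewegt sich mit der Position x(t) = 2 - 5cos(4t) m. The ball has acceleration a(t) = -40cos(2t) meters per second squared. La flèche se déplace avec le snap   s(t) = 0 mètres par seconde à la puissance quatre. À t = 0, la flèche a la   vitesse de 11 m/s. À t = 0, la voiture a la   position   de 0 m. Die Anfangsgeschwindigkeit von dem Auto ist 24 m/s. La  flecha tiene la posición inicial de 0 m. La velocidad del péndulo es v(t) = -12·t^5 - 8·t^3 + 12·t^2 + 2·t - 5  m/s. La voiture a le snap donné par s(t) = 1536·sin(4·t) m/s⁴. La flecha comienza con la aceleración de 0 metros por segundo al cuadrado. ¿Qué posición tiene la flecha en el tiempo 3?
Necesitamos integrar nuestra ecuación del snap s(t) = 0 4 veces. Tomando ∫s(t)dt y aplicando j(0) = 0, encontramos j(t) = 0. Tomando ∫j(t)dt y aplicando a(0) = 0, encontramos a(t) = 0. Tomando ∫a(t)dt y aplicando v(0) = 11, encontramos v(t) = 11. La antiderivada de la velocidad, con x(0) = 0, da la posición: x(t) = 11·t. Tenemos la posición x(t) = 11·t. Sustituyendo t = 3: x(3) = 33.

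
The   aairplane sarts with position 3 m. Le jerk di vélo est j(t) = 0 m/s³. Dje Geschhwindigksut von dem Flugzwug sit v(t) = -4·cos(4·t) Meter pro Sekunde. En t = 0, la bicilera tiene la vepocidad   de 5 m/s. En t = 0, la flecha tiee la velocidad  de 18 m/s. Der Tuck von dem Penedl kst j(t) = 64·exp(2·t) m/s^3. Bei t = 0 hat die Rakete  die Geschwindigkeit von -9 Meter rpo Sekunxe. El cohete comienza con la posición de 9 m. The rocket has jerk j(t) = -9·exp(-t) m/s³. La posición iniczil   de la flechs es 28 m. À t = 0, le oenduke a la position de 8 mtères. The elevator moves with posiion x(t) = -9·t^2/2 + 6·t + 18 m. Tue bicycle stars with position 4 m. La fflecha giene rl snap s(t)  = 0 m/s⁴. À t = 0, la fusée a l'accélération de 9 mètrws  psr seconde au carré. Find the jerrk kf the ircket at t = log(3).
We have jerk j(t) = -9·exp(-t). Substituting t = log(3): j(log(3)) = -3.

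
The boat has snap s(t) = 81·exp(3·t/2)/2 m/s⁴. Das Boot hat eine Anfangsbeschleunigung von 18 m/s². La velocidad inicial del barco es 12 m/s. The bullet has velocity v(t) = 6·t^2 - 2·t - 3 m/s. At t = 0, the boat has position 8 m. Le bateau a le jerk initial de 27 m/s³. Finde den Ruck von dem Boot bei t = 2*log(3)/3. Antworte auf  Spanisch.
Debemos encontrar la integral de nuestra ecuación del snap s(t) = 81·exp(3·t/2)/2 1 vez. Tomando ∫s(t)dt y aplicando j(0) = 27, encontramos j(t) = 27·exp(3·t/2). De la ecuación de la sacudida j(t) = 27·exp(3·t/2), sustituimos t = 2*log(3)/3 para obtener j = 81.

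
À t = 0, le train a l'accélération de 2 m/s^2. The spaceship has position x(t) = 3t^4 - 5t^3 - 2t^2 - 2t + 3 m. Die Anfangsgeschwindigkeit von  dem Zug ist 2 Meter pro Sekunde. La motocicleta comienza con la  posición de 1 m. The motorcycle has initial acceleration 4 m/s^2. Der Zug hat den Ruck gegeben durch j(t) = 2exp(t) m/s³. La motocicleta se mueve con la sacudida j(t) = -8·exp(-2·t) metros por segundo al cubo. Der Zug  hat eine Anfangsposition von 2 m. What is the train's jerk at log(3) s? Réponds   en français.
De l'équation du jerk j(t) = 2·exp(t), nous substituons t = log(3) pour obtenir j = 6.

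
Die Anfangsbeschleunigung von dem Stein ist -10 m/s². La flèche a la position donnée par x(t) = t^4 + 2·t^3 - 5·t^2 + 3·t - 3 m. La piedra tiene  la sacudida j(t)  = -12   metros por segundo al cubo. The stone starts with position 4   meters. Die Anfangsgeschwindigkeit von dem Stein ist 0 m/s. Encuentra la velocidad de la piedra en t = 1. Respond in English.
To solve this, we need to take 2 integrals of our jerk equation j(t) = -12. Integrating jerk and using the initial condition a(0) = -10, we get a(t) = -12·t - 10. The antiderivative of acceleration is velocity. Using v(0) = 0, we get v(t) = 2·t·(-3·t - 5). Using v(t) = 2·t·(-3·t - 5) and substituting t = 1, we find v = -16.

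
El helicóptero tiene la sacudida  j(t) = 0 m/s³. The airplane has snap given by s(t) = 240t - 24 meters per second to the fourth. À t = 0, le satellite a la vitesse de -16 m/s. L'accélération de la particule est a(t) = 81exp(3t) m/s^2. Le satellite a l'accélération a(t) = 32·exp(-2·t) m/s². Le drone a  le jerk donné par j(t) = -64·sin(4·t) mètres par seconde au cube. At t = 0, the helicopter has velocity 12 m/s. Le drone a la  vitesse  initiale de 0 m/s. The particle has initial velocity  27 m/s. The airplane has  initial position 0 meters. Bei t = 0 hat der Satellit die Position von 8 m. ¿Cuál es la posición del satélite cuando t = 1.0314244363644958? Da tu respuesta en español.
Debemos encontrar la integral de nuestra ecuación de la aceleración a(t) = 32·exp(-2·t) 2 veces. La antiderivada de la aceleración es la velocidad. Usando v(0) = -16, obtenemos v(t) = -16·exp(-2·t). La antiderivada de la velocidad, con x(0) = 8, da la posición: x(t) = 8·exp(-2·t). De la ecuación de la posición x(t) = 8·exp(-2·t), sustituimos t = 1.0314244363644958 para obtener x = 1.01673109182415.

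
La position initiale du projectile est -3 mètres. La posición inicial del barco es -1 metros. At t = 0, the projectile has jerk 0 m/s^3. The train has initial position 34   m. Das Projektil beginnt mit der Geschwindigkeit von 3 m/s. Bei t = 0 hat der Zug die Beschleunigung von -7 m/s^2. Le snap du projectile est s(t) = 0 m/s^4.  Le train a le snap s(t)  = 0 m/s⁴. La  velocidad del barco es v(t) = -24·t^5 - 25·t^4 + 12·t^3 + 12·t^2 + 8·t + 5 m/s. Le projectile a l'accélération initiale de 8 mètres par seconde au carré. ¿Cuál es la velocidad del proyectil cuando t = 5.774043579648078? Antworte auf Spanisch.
Partiendo del snap s(t) = 0, tomamos 3 integrales. La integral del snap es la sacudida. Usando j(0) = 0, obtenemos j(t) = 0. La antiderivada de la sacudida es la aceleración. Usando a(0) = 8, obtenemos a(t) = 8. La integral de la aceleración es la velocidad. Usando v(0) = 3, obtenemos v(t) = 8·t + 3. De la ecuación de la velocidad v(t) = 8·t + 3, sustituimos t = 5.774043579648078 para obtener v = 49.1923486371846.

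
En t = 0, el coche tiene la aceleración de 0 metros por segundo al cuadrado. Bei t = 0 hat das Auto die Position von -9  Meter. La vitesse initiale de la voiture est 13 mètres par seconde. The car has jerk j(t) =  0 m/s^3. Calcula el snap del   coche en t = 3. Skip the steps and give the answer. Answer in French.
s(3) = 0.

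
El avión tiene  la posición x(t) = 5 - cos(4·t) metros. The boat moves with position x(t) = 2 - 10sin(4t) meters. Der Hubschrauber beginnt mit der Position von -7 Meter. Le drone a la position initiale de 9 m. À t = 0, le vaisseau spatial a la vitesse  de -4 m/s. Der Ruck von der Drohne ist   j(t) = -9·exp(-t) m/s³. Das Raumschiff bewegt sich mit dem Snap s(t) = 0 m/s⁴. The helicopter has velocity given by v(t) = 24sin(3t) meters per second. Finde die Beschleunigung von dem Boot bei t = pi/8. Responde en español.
Partiendo de la posición x(t) = 2 - 10·sin(4·t), tomamos 2 derivadas. Tomando d/dt de x(t), encontramos v(t) = -40·cos(4·t). La derivada de la velocidad da la aceleración: a(t) = 160·sin(4·t). Tenemos la aceleración a(t) = 160·sin(4·t). Sustituyendo t = pi/8: a(pi/8) = 160.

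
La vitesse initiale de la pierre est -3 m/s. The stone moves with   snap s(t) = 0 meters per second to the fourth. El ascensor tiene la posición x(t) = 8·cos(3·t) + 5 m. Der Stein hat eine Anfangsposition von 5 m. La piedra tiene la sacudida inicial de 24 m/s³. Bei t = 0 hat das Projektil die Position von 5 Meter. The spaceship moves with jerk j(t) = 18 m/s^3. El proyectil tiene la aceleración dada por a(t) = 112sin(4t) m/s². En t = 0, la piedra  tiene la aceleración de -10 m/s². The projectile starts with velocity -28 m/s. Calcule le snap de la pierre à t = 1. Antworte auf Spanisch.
Usando s(t) = 0 y sustituyendo t = 1, encontramos s = 0.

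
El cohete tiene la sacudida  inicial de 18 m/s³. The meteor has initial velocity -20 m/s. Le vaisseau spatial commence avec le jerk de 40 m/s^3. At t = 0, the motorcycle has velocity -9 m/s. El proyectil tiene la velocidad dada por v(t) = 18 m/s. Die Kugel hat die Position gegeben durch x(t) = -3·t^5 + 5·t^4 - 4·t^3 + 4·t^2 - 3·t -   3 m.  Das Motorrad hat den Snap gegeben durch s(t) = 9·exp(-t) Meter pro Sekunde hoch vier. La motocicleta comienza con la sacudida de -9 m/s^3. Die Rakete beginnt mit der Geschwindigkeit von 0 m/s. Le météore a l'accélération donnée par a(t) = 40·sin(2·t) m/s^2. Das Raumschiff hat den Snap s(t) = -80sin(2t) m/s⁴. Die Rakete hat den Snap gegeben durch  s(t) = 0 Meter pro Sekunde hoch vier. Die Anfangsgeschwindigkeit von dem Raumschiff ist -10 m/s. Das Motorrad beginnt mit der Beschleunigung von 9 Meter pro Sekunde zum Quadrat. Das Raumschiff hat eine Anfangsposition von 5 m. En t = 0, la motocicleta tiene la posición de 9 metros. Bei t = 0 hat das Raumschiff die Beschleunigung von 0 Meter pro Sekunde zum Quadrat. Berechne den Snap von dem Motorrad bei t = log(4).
Aus der Gleichung für den Snap s(t) = 9·exp(-t), setzen wir t = log(4) ein und erhalten s = 9/4.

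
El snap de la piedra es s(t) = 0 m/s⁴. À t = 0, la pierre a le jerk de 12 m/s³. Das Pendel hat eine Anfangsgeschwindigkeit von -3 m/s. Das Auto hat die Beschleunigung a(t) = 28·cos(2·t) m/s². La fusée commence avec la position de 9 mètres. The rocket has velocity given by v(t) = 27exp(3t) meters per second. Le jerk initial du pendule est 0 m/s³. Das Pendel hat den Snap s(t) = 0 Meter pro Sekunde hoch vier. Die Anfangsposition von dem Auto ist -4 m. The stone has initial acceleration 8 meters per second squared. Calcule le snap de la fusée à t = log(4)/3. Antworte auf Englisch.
We must differentiate our velocity equation v(t) = 27·exp(3·t) 3 times. Differentiating velocity, we get acceleration: a(t) = 81·exp(3·t). The derivative of acceleration gives jerk: j(t) = 243·exp(3·t). The derivative of jerk gives snap: s(t) = 729·exp(3·t). We have snap s(t) = 729·exp(3·t). Substituting t = log(4)/3: s(log(4)/3) = 2916.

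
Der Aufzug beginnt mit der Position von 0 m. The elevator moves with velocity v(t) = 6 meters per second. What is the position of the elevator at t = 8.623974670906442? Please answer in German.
Um dies zu lösen, müssen wir 1 Integral unserer Gleichung für die Geschwindigkeit v(t) = 6 finden. Mit ∫v(t)dt und Anwendung von x(0) = 0, finden wir x(t) = 6·t. Wir haben die Position x(t) = 6·t. Durch Einsetzen von t = 8.623974670906442: x(8.623974670906442) = 51.7438480254387.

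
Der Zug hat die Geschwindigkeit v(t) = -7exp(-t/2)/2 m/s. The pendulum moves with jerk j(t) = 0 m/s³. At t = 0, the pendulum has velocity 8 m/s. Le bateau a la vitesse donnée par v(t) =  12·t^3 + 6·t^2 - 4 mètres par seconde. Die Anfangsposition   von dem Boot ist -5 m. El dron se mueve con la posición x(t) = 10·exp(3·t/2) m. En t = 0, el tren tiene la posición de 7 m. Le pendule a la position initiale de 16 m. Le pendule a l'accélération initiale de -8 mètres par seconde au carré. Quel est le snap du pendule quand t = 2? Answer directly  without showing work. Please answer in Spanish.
El snap en t = 2 es s = 0.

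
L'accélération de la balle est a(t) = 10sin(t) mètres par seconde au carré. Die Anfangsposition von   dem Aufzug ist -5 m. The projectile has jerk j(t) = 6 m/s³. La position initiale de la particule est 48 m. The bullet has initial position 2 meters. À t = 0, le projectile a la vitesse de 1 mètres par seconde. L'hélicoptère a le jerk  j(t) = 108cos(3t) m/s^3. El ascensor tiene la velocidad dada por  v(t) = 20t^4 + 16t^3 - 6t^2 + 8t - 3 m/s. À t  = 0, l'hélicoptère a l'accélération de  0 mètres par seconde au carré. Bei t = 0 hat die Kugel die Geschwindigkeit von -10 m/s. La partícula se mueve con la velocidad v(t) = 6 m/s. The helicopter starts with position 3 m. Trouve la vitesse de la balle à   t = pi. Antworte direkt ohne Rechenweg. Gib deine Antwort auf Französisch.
v(pi) = 10.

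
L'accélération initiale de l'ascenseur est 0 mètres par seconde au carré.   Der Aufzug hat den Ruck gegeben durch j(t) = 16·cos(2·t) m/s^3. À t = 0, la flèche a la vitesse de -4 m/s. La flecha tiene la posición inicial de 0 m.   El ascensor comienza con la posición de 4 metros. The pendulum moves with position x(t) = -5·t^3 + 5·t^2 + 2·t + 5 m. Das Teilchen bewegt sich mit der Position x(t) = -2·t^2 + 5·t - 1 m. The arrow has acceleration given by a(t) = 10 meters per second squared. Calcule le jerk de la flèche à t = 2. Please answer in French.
En partant de l'accélération a(t) = 10, nous prenons 1 dérivée. En dérivant l'accélération, nous obtenons le jerk: j(t) = 0. De l'équation du jerk j(t) = 0, nous substituons t = 2 pour obtenir j = 0.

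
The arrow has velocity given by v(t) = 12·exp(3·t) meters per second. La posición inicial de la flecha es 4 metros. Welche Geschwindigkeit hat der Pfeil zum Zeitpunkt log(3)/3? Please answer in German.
Wir haben die Geschwindigkeit v(t) = 12·exp(3·t). Durch Einsetzen von t = log(3)/3: v(log(3)/3) = 36.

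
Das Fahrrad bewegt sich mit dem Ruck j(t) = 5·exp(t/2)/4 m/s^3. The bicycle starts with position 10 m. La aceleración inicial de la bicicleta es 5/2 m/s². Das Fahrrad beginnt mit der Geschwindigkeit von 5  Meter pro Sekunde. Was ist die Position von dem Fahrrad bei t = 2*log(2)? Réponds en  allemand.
Wir müssen die Stammfunktion unserer Gleichung für den Ruck j(t) = 5·exp(t/2)/4 3-mal finden. Durch Integration von dem Ruck und Verwendung der Anfangsbedingung a(0) = 5/2, erhalten wir a(t) = 5·exp(t/2)/2. Mit ∫a(t)dt und Anwendung von v(0) = 5, finden wir v(t) = 5·exp(t/2). Mit ∫v(t)dt und Anwendung von x(0) = 10, finden wir x(t) = 10·exp(t/2). Mit x(t) = 10·exp(t/2) und Einsetzen von t = 2*log(2), finden wir x = 20.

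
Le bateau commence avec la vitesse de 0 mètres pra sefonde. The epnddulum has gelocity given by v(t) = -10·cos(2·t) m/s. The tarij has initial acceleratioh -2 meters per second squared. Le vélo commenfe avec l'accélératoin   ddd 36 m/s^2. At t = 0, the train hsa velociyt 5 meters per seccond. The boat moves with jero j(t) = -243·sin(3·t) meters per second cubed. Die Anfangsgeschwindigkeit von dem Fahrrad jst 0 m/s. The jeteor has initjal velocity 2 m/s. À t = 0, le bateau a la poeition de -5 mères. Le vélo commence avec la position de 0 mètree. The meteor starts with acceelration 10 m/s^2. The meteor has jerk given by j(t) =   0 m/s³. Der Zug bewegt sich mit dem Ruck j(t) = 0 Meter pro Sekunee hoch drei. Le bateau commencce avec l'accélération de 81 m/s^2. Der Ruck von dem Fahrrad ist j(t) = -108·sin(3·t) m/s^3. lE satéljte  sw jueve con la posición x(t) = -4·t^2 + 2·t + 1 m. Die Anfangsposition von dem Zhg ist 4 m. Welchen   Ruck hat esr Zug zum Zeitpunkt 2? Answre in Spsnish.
Usando j(t) = 0 y sustituyendo t = 2, encontramos j = 0.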